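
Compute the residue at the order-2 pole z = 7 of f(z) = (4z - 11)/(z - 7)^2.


Step 1: Pole of order 2 at z = 7
Step 2: Res = lim d/dz [(z - 7)^2 * f(z)] as z -> 7
Step 3: (z - 7)^2 * f(z) = 4z - 11
Step 4: d/dz[4z - 11] = 4

4


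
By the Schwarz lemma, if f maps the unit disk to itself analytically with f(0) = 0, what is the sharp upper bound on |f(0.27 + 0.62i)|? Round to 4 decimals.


Step 1: Schwarz lemma: if f: D -> D is analytic with f(0) = 0, then |f(z)| <= |z| for all z in D, and this is sharp (f(z) = z).
Step 2: |z0|^2 = 0.27^2 + 0.62^2 = 0.4573
Step 3: |z0| = sqrt(0.4573) = 0.67624
Step 4: Best bound = |z0| = 0.6762

0.6762


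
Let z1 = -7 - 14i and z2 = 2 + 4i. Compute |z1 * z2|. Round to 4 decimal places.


Step 1: |z1| = sqrt((-7)^2 + (-14)^2) = sqrt(245)
Step 2: |z2| = sqrt(2^2 + 4^2) = sqrt(20)
Step 3: |z1*z2| = |z1|*|z2| = sqrt(245) * sqrt(20) = sqrt(245 * 20) = sqrt(4900)
Step 4: = 70.0

70.0


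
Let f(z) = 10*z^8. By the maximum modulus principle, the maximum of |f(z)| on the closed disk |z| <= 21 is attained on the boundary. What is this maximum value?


Step 1: On |z| = 21, |f(z)| = 10 * |z|^8 = 10 * 21^8
Step 2: By maximum modulus principle, maximum is on boundary.
Step 3: Maximum = 10 * 37822859361 = 378228593610

378228593610


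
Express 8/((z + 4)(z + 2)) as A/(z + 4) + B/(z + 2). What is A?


Step 1: Multiply both sides by (z + 4) and set z = -4
Step 2: A = 8 / (-4 + 2)
Step 3: A = 8 / (-2)
Step 4: A = -4

-4


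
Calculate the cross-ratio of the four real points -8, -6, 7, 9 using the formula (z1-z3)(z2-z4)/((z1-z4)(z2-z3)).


Step 1: (z1-z3)(z2-z4) = (-15) * (-15) = 225
Step 2: (z1-z4)(z2-z3) = (-17) * (-13) = 221
Step 3: Cross-ratio = 225/221 = 225/221

225/221


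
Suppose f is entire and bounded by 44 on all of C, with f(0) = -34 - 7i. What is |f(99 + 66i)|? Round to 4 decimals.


Step 1: By Liouville's theorem, a bounded entire function is constant.
Step 2: f(z) = f(0) = -34 - 7i for all z.
Step 3: |f(w)| = |-34 - 7i| = sqrt(1156 + 49)
Step 4: = 34.7131

34.7131


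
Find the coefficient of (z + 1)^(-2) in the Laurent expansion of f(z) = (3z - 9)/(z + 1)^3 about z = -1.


Step 1: Write the numerator in powers of (z + 1): 3z - 9 = 3(z + 1) + (3*(-1) - 9) = 3(z + 1) - 12
Step 2: Divide by (z + 1)^3: f(z) = -12(z + 1)^(-3) + 3(z + 1)^(-2)
Step 3: This finite sum is the Laurent series of f about z = -1.
Step 4: Coefficient of (z + 1)^(-2) = coefficient of (z + 1) in the re-centred numerator = 3

3


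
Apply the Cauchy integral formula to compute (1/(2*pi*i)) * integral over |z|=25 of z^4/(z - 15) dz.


Step 1: f(z) = z^4, a = 15 is inside |z| = 25
Step 2: By Cauchy integral formula: (1/(2pi*i)) * integral = f(a)
Step 3: f(15) = 15^4 = 50625

50625


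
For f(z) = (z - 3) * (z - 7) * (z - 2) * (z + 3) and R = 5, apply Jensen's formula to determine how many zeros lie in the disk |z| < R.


Jensen's formula: (1/2pi)*integral log|f(Re^it)|dt = log|f(0)| + sum_{|a_k|<R} log(R/|a_k|)
Step 1: f(0) = (-3) * (-7) * (-2) * 3 = -126
Step 2: log|f(0)| = log|3| + log|7| + log|2| + log|-3| = 4.8363
Step 3: Zeros inside |z| < 5: 3, 2, -3
Step 4: Jensen sum = log(5/3) + log(5/2) + log(5/3) = 1.9379
Step 5: n(R) = number of terms in the Jensen sum = count of zeros inside |z| < 5 = 3

3


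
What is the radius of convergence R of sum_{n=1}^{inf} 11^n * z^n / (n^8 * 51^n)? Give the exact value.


Step 1: General term a_n = 11^n / (n^8 * 51^n)
Step 2: By the root test, |a_n|^(1/n) = 11 / (n^(8/n) * 51) -> 11/51 as n -> infinity (since n^(8/n) -> 1)
Step 3: R = 1/lim|a_n|^(1/n) = 51/11

51/11


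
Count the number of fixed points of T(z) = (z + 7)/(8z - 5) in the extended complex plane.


Step 1: Fixed points satisfy T(z) = z
Step 2: 8z^2 - 6z - 7 = 0
Step 3: Discriminant = (-6)^2 - 4*8*(-7) = 260
Step 4: Number of fixed points = 2

2


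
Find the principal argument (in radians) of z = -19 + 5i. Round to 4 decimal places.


Step 1: z = -19 + 5i
Step 2: arg(z) = atan2(5, -19)
Step 3: arg(z) = 2.8843

2.8843


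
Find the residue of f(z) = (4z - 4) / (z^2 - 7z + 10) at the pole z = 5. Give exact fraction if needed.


Step 1: Q(z) = z^2 - 7z + 10 = (z - 5)(z - 2)
Step 2: Q'(z) = 2z - 7
Step 3: Q'(5) = 3, P(5) = 16
Step 4: Res = P(5)/Q'(5) = 16/3 = 16/3

16/3


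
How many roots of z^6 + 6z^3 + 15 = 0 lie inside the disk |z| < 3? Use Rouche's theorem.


Step 1: On |z| = 3 the three terms have sizes |z^6| = 3^6 = 729, |6z^3| = 6*3^3 = 162, |15| = 15
Step 2: The dominant term is g(z) = z^6; let h(z) = 6z^3 + 15 so f = g + h
Step 3: On |z| = 3: |g| = 729 and |h| <= 162 + 15 = 177
Step 4: Since 729 > 177, |h| < |g| on |z| = 3, so by Rouche f has the same number of zeros as g inside |z| < 3
Step 5: g(z) = z^6 has 6 zeros (all at the origin) inside |z| < 3. Answer = 6

6


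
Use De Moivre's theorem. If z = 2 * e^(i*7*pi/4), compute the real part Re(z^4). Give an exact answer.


Step 1: By De Moivre's theorem, z^4 = 2^4 * e^(i*4*7*pi/4) = 16 * (cos(7*pi) + i*sin(7*pi))
Step 2: |z|^4 = 2^4 = 16
Step 3: Reduce the angle mod 2*pi: 7*pi - 6*pi = pi
Step 4: cos(pi) = -1
Step 5: Re(z^4) = 16 * (-1) = -16

-16


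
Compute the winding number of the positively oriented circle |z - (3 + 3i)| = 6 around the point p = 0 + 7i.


Step 1: Center c = (3, 3), radius = 6
Step 2: |p - c|^2 = (-3)^2 + 4^2 = 25
Step 3: r^2 = 36
Step 4: |p-c| < r so winding number = 1

1


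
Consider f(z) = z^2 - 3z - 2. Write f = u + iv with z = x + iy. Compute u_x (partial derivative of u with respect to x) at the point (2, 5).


Step 1: f(z) = (x+iy)^2 - 3(x+iy) - 2
Step 2: u = (x^2 - y^2) - 3x - 2
Step 3: u_x = 2x - 3
Step 4: At (2, 5): u_x = 4 - 3 = 1

1


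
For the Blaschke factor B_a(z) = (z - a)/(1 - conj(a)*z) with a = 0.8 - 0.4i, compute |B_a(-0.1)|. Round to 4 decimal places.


Step 1: Numerator z0 - a = -0.1 - (0.8 - 0.4i) = -0.9 + 0.4i
Step 2: Denominator 1 - conj(a)*z0 = 1 - (0.8 + 0.4i)*(-0.1) = 1.08 + 0.04i
Step 3: |z0 - a|^2 = (-0.9)^2 + 0.4^2 = 0.97; |1 - conj(a)*z0|^2 = 1.08^2 + 0.04^2 = 1.168
Step 4: |B_a(-0.1)| = sqrt(0.97 / 1.168) = sqrt(0.830479)
Step 5: = 0.9113

0.9113


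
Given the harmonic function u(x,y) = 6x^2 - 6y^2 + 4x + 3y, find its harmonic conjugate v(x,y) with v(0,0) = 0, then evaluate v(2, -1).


Step 1: v_x = -u_y = 12y - 3
Step 2: v_y = u_x = 12x + 4
Step 3: v = 12xy - 3x + 4y + C
Step 4: v(0,0) = 0 => C = 0
Step 5: v(2, -1) = -34

-34


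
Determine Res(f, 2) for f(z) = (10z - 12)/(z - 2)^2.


Step 1: Pole of order 2 at z = 2
Step 2: Res = lim d/dz [(z - 2)^2 * f(z)] as z -> 2
Step 3: (z - 2)^2 * f(z) = 10z - 12
Step 4: d/dz[10z - 12] = 10

10


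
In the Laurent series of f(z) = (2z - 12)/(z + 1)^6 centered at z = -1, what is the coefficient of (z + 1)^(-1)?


Step 1: Write the numerator in powers of (z + 1): 2z - 12 = 2(z + 1) + (2*(-1) - 12) = 2(z + 1) - 14
Step 2: Divide by (z + 1)^6: f(z) = -14(z + 1)^(-6) + 2(z + 1)^(-5)
Step 3: This finite sum is the Laurent series of f about z = -1.
Step 4: Only the powers -6 and -5 appear, so the coefficient of (z + 1)^(-1) = 0

0


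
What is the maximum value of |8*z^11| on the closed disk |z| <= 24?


Step 1: On |z| = 24, |f(z)| = 8 * |z|^11 = 8 * 24^11
Step 2: By maximum modulus principle, maximum is on boundary.
Step 3: Maximum = 8 * 1521681143169024 = 12173449145352192

12173449145352192


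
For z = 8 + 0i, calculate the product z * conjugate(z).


Step 1: conj(z) = 8 - 0i
Step 2: z * conj(z) = 8^2 + 0^2
Step 3: = 64 + 0 = 64

64


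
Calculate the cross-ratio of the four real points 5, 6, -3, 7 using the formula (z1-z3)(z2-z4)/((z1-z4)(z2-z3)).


Step 1: (z1-z3)(z2-z4) = 8 * (-1) = -8
Step 2: (z1-z4)(z2-z3) = (-2) * 9 = -18
Step 3: Cross-ratio = 8/18 = 4/9

4/9


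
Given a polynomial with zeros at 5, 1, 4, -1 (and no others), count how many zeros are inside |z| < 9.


Step 1: Check each root:
  z = 5: |5| = 5 < 9
  z = 1: |1| = 1 < 9
  z = 4: |4| = 4 < 9
  z = -1: |-1| = 1 < 9
Step 2: Count = 4

4


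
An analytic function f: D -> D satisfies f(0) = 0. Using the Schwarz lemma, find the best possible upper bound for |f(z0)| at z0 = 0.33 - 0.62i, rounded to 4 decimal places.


Step 1: Schwarz lemma: if f: D -> D is analytic with f(0) = 0, then |f(z)| <= |z| for all z in D, and this is sharp (f(z) = z).
Step 2: |z0|^2 = 0.33^2 + (-0.62)^2 = 0.4933
Step 3: |z0| = sqrt(0.4933) = 0.702353
Step 4: Best bound = |z0| = 0.7024

0.7024


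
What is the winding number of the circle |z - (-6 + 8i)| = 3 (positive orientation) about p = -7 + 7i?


Step 1: Center c = (-6, 8), radius = 3
Step 2: |p - c|^2 = (-1)^2 + (-1)^2 = 2
Step 3: r^2 = 9
Step 4: |p-c| < r so winding number = 1

1


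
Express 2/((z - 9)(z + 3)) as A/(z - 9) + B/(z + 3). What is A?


Step 1: Multiply both sides by (z - 9) and set z = 9
Step 2: A = 2 / (9 + 3)
Step 3: A = 2 / 12
Step 4: A = 1/6

1/6


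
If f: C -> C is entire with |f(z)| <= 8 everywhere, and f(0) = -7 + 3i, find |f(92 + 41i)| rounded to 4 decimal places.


Step 1: By Liouville's theorem, a bounded entire function is constant.
Step 2: f(z) = f(0) = -7 + 3i for all z.
Step 3: |f(w)| = |-7 + 3i| = sqrt(49 + 9)
Step 4: = 7.6158

7.6158


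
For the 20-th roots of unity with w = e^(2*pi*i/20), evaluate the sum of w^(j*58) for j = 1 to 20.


Step 1: The sum sum_{j=1}^{n} w^(k*j) equals n if n | k, else 0.
Step 2: Here n = 20, k = 58
Step 3: Does n divide k? 20 | 58 -> False
Step 4: Sum = 0

0


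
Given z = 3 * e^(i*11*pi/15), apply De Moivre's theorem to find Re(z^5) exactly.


Step 1: By De Moivre's theorem, z^5 = 3^5 * e^(i*5*11*pi/15) = 243 * (cos(11*pi/3) + i*sin(11*pi/3))
Step 2: |z|^5 = 3^5 = 243
Step 3: Reduce the angle mod 2*pi: 11*pi/3 - 2*pi = 5*pi/3
Step 4: cos(5*pi/3) = 1/2
Step 5: Re(z^5) = 243 * 1/2 = 243/2

243/2


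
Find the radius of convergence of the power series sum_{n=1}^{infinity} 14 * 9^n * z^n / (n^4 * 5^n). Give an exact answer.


Step 1: General term a_n = 14 * 9^n / (n^4 * 5^n)
Step 2: By the root test, |a_n|^(1/n) = 14^(1/n) * 9 / (n^(4/n) * 5) -> 9/5 as n -> infinity (since 14^(1/n) -> 1 and n^(4/n) -> 1)
Step 3: R = 1/lim|a_n|^(1/n) = 5/9

5/9


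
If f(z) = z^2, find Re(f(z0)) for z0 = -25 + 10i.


Step 1: z0 = -25 + 10i
Step 2: z0^2 = (-25)^2 - 10^2 - 500i
Step 3: real part = 625 - 100 = 525

525


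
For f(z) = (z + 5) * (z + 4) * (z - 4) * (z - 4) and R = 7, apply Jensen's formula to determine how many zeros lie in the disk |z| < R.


Jensen's formula: (1/2pi)*integral log|f(Re^it)|dt = log|f(0)| + sum_{|a_k|<R} log(R/|a_k|)
Step 1: f(0) = 5 * 4 * (-4) * (-4) = 320
Step 2: log|f(0)| = log|-5| + log|-4| + log|4| + log|4| = 5.7683
Step 3: Zeros inside |z| < 7: -5, -4, 4, 4
Step 4: Jensen sum = log(7/5) + log(7/4) + log(7/4) + log(7/4) = 2.0153
Step 5: n(R) = number of terms in the Jensen sum = count of zeros inside |z| < 7 = 4

4


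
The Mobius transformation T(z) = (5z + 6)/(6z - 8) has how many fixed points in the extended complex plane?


Step 1: Fixed points satisfy T(z) = z
Step 2: 6z^2 - 13z - 6 = 0
Step 3: Discriminant = (-13)^2 - 4*6*(-6) = 313
Step 4: Number of fixed points = 2

2


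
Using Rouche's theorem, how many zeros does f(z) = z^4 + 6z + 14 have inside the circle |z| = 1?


Step 1: On |z| = 1 the three terms have sizes |z^4| = 1^4 = 1, |6z| = 6*1 = 6, |14| = 14
Step 2: The dominant term is g(z) = 14; let h(z) = z^4 + 6z so f = g + h
Step 3: On |z| = 1: |g| = 14 and |h| <= 1 + 6 = 7
Step 4: Since 14 > 7, |h| < |g| on |z| = 1, so by Rouche f has the same number of zeros as g inside |z| < 1
Step 5: g(z) = 14 is a nonzero constant with no zeros inside |z| < 1. Answer = 0

0


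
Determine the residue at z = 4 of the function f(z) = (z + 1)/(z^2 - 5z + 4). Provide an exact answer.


Step 1: Q(z) = z^2 - 5z + 4 = (z - 4)(z - 1)
Step 2: Q'(z) = 2z - 5
Step 3: Q'(4) = 3, P(4) = 5
Step 4: Res = P(4)/Q'(4) = 5/3 = 5/3

5/3


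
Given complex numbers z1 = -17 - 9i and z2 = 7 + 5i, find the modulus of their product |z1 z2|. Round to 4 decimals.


Step 1: |z1| = sqrt((-17)^2 + (-9)^2) = sqrt(370)
Step 2: |z2| = sqrt(7^2 + 5^2) = sqrt(74)
Step 3: |z1*z2| = |z1|*|z2| = sqrt(370) * sqrt(74) = sqrt(370 * 74) = sqrt(27380)
Step 4: = 165.469

165.469


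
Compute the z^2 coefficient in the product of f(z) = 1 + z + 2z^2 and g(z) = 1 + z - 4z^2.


Step 1: z^2 term in f*g comes from: (1)*(-4z^2) + (z)*(z) + (2z^2)*(1)
Step 2: = -4 + 1 + 2
Step 3: = -1

-1


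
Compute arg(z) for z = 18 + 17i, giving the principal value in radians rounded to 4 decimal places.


Step 1: z = 18 + 17i
Step 2: arg(z) = atan2(17, 18)
Step 3: arg(z) = 0.7568

0.7568


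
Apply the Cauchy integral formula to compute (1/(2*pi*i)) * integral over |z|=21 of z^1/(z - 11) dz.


Step 1: f(z) = z^1, a = 11 is inside |z| = 21
Step 2: By Cauchy integral formula: (1/(2pi*i)) * integral = f(a)
Step 3: f(11) = 11^1 = 11

11


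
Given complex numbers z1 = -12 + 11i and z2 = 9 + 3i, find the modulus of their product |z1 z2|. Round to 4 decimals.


Step 1: |z1| = sqrt((-12)^2 + 11^2) = sqrt(265)
Step 2: |z2| = sqrt(9^2 + 3^2) = sqrt(90)
Step 3: |z1*z2| = |z1|*|z2| = sqrt(265) * sqrt(90) = sqrt(265 * 90) = sqrt(23850)
Step 4: = 154.4345

154.4345


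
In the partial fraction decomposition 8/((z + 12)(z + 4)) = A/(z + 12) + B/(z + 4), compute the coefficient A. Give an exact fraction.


Step 1: Multiply both sides by (z + 12) and set z = -12
Step 2: A = 8 / (-12 + 4)
Step 3: A = 8 / (-8)
Step 4: A = -1

-1


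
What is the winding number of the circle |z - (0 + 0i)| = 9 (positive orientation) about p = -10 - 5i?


Step 1: Center c = (0, 0), radius = 9
Step 2: |p - c|^2 = (-10)^2 + (-5)^2 = 125
Step 3: r^2 = 81
Step 4: |p-c| > r so winding number = 0

0


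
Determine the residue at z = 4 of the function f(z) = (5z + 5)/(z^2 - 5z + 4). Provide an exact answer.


Step 1: Q(z) = z^2 - 5z + 4 = (z - 4)(z - 1)
Step 2: Q'(z) = 2z - 5
Step 3: Q'(4) = 3, P(4) = 25
Step 4: Res = P(4)/Q'(4) = 25/3 = 25/3

25/3


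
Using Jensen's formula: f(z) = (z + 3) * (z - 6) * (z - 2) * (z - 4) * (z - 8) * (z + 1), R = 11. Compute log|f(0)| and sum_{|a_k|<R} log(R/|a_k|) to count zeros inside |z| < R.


Jensen's formula: (1/2pi)*integral log|f(Re^it)|dt = log|f(0)| + sum_{|a_k|<R} log(R/|a_k|)
Step 1: f(0) = 3 * (-6) * (-2) * (-4) * (-8) * 1 = 1152
Step 2: log|f(0)| = log|-3| + log|6| + log|2| + log|4| + log|8| + log|-1| = 7.0493
Step 3: Zeros inside |z| < 11: -3, 6, 2, 4, 8, -1
Step 4: Jensen sum = log(11/3) + log(11/6) + log(11/2) + log(11/4) + log(11/8) + log(11/1) = 7.3381
Step 5: n(R) = number of terms in the Jensen sum = count of zeros inside |z| < 11 = 6

6


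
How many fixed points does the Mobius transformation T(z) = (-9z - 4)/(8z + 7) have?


Step 1: Fixed points satisfy T(z) = z
Step 2: 8z^2 + 16z + 4 = 0
Step 3: Discriminant = 16^2 - 4*8*4 = 128
Step 4: Number of fixed points = 2

2


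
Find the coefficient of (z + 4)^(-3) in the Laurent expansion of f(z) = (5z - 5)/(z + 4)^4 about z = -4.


Step 1: Write the numerator in powers of (z + 4): 5z - 5 = 5(z + 4) + (5*(-4) - 5) = 5(z + 4) - 25
Step 2: Divide by (z + 4)^4: f(z) = -25(z + 4)^(-4) + 5(z + 4)^(-3)
Step 3: This finite sum is the Laurent series of f about z = -4.
Step 4: Coefficient of (z + 4)^(-3) = coefficient of (z + 4) in the re-centred numerator = 5

5


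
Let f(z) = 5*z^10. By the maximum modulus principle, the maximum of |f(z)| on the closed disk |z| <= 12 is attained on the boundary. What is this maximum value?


Step 1: On |z| = 12, |f(z)| = 5 * |z|^10 = 5 * 12^10
Step 2: By maximum modulus principle, maximum is on boundary.
Step 3: Maximum = 5 * 61917364224 = 309586821120

309586821120


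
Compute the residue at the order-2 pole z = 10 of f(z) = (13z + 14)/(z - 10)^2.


Step 1: Pole of order 2 at z = 10
Step 2: Res = lim d/dz [(z - 10)^2 * f(z)] as z -> 10
Step 3: (z - 10)^2 * f(z) = 13z + 14
Step 4: d/dz[13z + 14] = 13

13


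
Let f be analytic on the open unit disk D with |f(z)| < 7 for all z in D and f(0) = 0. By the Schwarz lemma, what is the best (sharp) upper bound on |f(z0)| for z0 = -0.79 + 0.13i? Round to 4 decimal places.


Step 1: g = f/7 maps D -> D with g(0) = 0, so by the Schwarz lemma |g(z)| <= |z|, i.e. |f(z)| <= 7|z|; this is sharp (f(z) = 7z).
Step 2: |z0|^2 = (-0.79)^2 + 0.13^2 = 0.641
Step 3: |z0| = sqrt(0.641) = 0.800625
Step 4: Best bound = 7 * |z0| = 7 * 0.800625 = 5.6044

5.6044


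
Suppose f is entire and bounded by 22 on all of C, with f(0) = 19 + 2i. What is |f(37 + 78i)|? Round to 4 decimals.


Step 1: By Liouville's theorem, a bounded entire function is constant.
Step 2: f(z) = f(0) = 19 + 2i for all z.
Step 3: |f(w)| = |19 + 2i| = sqrt(361 + 4)
Step 4: = 19.105

19.105


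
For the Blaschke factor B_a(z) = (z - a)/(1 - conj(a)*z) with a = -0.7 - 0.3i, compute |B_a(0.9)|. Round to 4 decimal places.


Step 1: Numerator z0 - a = 0.9 - (-0.7 - 0.3i) = 1.6 + 0.3i
Step 2: Denominator 1 - conj(a)*z0 = 1 - (-0.7 + 0.3i)*0.9 = 1.63 - 0.27i
Step 3: |z0 - a|^2 = 1.6^2 + 0.3^2 = 2.65; |1 - conj(a)*z0|^2 = 1.63^2 + (-0.27)^2 = 2.7298
Step 4: |B_a(0.9)| = sqrt(2.65 / 2.7298) = sqrt(0.970767)
Step 5: = 0.9853

0.9853


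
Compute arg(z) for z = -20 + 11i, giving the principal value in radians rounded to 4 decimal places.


Step 1: z = -20 + 11i
Step 2: arg(z) = atan2(11, -20)
Step 3: arg(z) = 2.6387

2.6387


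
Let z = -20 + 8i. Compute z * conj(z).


Step 1: conj(z) = -20 - 8i
Step 2: z * conj(z) = (-20)^2 + 8^2
Step 3: = 400 + 64 = 464

464


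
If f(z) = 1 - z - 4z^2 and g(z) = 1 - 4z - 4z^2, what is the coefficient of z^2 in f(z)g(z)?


Step 1: z^2 term in f*g comes from: (1)*(-4z^2) + (-z)*(-4z) + (-4z^2)*(1)
Step 2: = -4 + 4 - 4
Step 3: = -4

-4


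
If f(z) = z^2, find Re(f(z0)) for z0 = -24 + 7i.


Step 1: z0 = -24 + 7i
Step 2: z0^2 = (-24)^2 - 7^2 - 336i
Step 3: real part = 576 - 49 = 527

527


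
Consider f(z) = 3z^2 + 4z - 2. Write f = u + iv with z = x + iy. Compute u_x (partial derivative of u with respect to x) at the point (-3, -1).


Step 1: f(z) = 3(x+iy)^2 + 4(x+iy) - 2
Step 2: u = 3(x^2 - y^2) + 4x - 2
Step 3: u_x = 6x + 4
Step 4: At (-3, -1): u_x = -18 + 4 = -14

-14


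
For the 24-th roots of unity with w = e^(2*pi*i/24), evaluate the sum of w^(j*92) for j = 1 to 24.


Step 1: The sum sum_{j=1}^{n} w^(k*j) equals n if n | k, else 0.
Step 2: Here n = 24, k = 92
Step 3: Does n divide k? 24 | 92 -> False
Step 4: Sum = 0

0


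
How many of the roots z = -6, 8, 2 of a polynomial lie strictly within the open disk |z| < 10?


Step 1: Check each root:
  z = -6: |-6| = 6 < 10
  z = 8: |8| = 8 < 10
  z = 2: |2| = 2 < 10
Step 2: Count = 3

3


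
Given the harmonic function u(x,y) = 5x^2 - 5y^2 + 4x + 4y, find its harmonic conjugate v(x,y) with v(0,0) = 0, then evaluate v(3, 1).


Step 1: v_x = -u_y = 10y - 4
Step 2: v_y = u_x = 10x + 4
Step 3: v = 10xy - 4x + 4y + C
Step 4: v(0,0) = 0 => C = 0
Step 5: v(3, 1) = 22

22


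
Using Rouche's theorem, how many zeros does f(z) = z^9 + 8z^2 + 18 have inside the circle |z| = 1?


Step 1: On |z| = 1 the three terms have sizes |z^9| = 1^9 = 1, |8z^2| = 8*1^2 = 8, |18| = 18
Step 2: The dominant term is g(z) = 18; let h(z) = z^9 + 8z^2 so f = g + h
Step 3: On |z| = 1: |g| = 18 and |h| <= 1 + 8 = 9
Step 4: Since 18 > 9, |h| < |g| on |z| = 1, so by Rouche f has the same number of zeros as g inside |z| < 1
Step 5: g(z) = 18 is a nonzero constant with no zeros inside |z| < 1. Answer = 0

0


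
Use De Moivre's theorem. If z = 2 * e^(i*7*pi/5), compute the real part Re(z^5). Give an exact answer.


Step 1: By De Moivre's theorem, z^5 = 2^5 * e^(i*5*7*pi/5) = 32 * (cos(7*pi) + i*sin(7*pi))
Step 2: |z|^5 = 2^5 = 32
Step 3: Reduce the angle mod 2*pi: 7*pi - 6*pi = pi
Step 4: cos(pi) = -1
Step 5: Re(z^5) = 32 * (-1) = -32

-32


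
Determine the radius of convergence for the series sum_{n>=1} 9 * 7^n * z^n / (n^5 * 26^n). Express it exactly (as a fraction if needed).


Step 1: General term a_n = 9 * 7^n / (n^5 * 26^n)
Step 2: By the root test, |a_n|^(1/n) = 9^(1/n) * 7 / (n^(5/n) * 26) -> 7/26 as n -> infinity (since 9^(1/n) -> 1 and n^(5/n) -> 1)
Step 3: R = 1/lim|a_n|^(1/n) = 26/7

26/7


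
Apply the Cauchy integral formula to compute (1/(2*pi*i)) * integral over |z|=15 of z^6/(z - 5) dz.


Step 1: f(z) = z^6, a = 5 is inside |z| = 15
Step 2: By Cauchy integral formula: (1/(2pi*i)) * integral = f(a)
Step 3: f(5) = 5^6 = 15625

15625


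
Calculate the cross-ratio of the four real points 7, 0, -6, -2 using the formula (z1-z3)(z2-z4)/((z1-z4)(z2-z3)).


Step 1: (z1-z3)(z2-z4) = 13 * 2 = 26
Step 2: (z1-z4)(z2-z3) = 9 * 6 = 54
Step 3: Cross-ratio = 26/54 = 13/27

13/27


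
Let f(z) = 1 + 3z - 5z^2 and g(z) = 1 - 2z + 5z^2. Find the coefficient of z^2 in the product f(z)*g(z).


Step 1: z^2 term in f*g comes from: (1)*(5z^2) + (3z)*(-2z) + (-5z^2)*(1)
Step 2: = 5 - 6 - 5
Step 3: = -6

-6


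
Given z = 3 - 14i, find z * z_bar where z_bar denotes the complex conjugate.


Step 1: conj(z) = 3 + 14i
Step 2: z * conj(z) = 3^2 + (-14)^2
Step 3: = 9 + 196 = 205

205


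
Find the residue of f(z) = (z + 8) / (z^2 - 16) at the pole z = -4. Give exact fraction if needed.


Step 1: Q(z) = z^2 - 16 = (z + 4)(z - 4)
Step 2: Q'(z) = 2z
Step 3: Q'(-4) = -8, P(-4) = 4
Step 4: Res = P(-4)/Q'(-4) = 4/(-8) = -1/2

-1/2


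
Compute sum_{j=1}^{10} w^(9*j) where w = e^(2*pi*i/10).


Step 1: The sum sum_{j=1}^{n} w^(k*j) equals n if n | k, else 0.
Step 2: Here n = 10, k = 9
Step 3: Does n divide k? 10 | 9 -> False
Step 4: Sum = 0

0


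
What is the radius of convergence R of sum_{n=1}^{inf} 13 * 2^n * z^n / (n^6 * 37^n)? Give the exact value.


Step 1: General term a_n = 13 * 2^n / (n^6 * 37^n)
Step 2: By the root test, |a_n|^(1/n) = 13^(1/n) * 2 / (n^(6/n) * 37) -> 2/37 as n -> infinity (since 13^(1/n) -> 1 and n^(6/n) -> 1)
Step 3: R = 1/lim|a_n|^(1/n) = 37/2

37/2


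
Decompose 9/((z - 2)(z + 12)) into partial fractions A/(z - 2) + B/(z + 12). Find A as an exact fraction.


Step 1: Multiply both sides by (z - 2) and set z = 2
Step 2: A = 9 / (2 + 12)
Step 3: A = 9 / 14
Step 4: A = 9/14

9/14


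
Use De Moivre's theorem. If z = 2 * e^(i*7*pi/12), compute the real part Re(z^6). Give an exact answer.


Step 1: By De Moivre's theorem, z^6 = 2^6 * e^(i*6*7*pi/12) = 64 * (cos(7*pi/2) + i*sin(7*pi/2))
Step 2: |z|^6 = 2^6 = 64
Step 3: Reduce the angle mod 2*pi: 7*pi/2 - 2*pi = 3*pi/2
Step 4: cos(3*pi/2) = 0
Step 5: Re(z^6) = 64 * 0 = 0

0


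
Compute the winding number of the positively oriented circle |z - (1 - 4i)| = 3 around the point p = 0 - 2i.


Step 1: Center c = (1, -4), radius = 3
Step 2: |p - c|^2 = (-1)^2 + 2^2 = 5
Step 3: r^2 = 9
Step 4: |p-c| < r so winding number = 1

1


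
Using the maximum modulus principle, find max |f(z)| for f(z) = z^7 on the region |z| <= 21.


Step 1: On |z| = 21, |f(z)| = |z|^7 = 21^7
Step 2: By maximum modulus principle, maximum is on boundary.
Step 3: Maximum = 1801088541 = 1801088541

1801088541


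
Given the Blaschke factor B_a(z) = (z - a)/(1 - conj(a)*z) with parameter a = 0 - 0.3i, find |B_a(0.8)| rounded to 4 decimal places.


Step 1: Numerator z0 - a = 0.8 - (0 - 0.3i) = 0.8 + 0.3i
Step 2: Denominator 1 - conj(a)*z0 = 1 - (0 + 0.3i)*0.8 = 1 - 0.24i
Step 3: |z0 - a|^2 = 0.8^2 + 0.3^2 = 0.73; |1 - conj(a)*z0|^2 = 1^2 + (-0.24)^2 = 1.0576
Step 4: |B_a(0.8)| = sqrt(0.73 / 1.0576) = sqrt(0.690242)
Step 5: = 0.8308

0.8308


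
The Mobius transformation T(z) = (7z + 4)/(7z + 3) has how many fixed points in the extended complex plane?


Step 1: Fixed points satisfy T(z) = z
Step 2: 7z^2 - 4z - 4 = 0
Step 3: Discriminant = (-4)^2 - 4*7*(-4) = 128
Step 4: Number of fixed points = 2

2


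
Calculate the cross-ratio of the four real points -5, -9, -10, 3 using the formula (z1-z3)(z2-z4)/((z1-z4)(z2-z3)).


Step 1: (z1-z3)(z2-z4) = 5 * (-12) = -60
Step 2: (z1-z4)(z2-z3) = (-8) * 1 = -8
Step 3: Cross-ratio = 60/8 = 15/2

15/2


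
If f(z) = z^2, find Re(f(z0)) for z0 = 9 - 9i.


Step 1: z0 = 9 - 9i
Step 2: z0^2 = 9^2 - (-9)^2 - 162i
Step 3: real part = 81 - 81 = 0

0


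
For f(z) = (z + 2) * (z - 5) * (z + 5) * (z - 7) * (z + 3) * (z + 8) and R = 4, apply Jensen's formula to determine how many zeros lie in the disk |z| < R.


Jensen's formula: (1/2pi)*integral log|f(Re^it)|dt = log|f(0)| + sum_{|a_k|<R} log(R/|a_k|)
Step 1: f(0) = 2 * (-5) * 5 * (-7) * 3 * 8 = 8400
Step 2: log|f(0)| = log|-2| + log|5| + log|-5| + log|7| + log|-3| + log|-8| = 9.036
Step 3: Zeros inside |z| < 4: -2, -3
Step 4: Jensen sum = log(4/2) + log(4/3) = 0.9808
Step 5: n(R) = number of terms in the Jensen sum = count of zeros inside |z| < 4 = 2

2


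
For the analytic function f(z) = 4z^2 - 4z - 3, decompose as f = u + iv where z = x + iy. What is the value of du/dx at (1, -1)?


Step 1: f(z) = 4(x+iy)^2 - 4(x+iy) - 3
Step 2: u = 4(x^2 - y^2) - 4x - 3
Step 3: u_x = 8x - 4
Step 4: At (1, -1): u_x = 8 - 4 = 4

4


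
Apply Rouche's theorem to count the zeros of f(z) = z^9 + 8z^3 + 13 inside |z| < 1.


Step 1: On |z| = 1 the three terms have sizes |z^9| = 1^9 = 1, |8z^3| = 8*1^3 = 8, |13| = 13
Step 2: The dominant term is g(z) = 13; let h(z) = z^9 + 8z^3 so f = g + h
Step 3: On |z| = 1: |g| = 13 and |h| <= 1 + 8 = 9
Step 4: Since 13 > 9, |h| < |g| on |z| = 1, so by Rouche f has the same number of zeros as g inside |z| < 1
Step 5: g(z) = 13 is a nonzero constant with no zeros inside |z| < 1. Answer = 0

0


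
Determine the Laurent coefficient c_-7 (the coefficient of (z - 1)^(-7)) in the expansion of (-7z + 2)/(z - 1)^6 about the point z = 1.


Step 1: Write the numerator in powers of (z - 1): -7z + 2 = -7(z - 1) + (-7*1 + 2) = -7(z - 1) - 5
Step 2: Divide by (z - 1)^6: f(z) = -5(z - 1)^(-6) - 7(z - 1)^(-5)
Step 3: This finite sum is the Laurent series of f about z = 1.
Step 4: Only the powers -6 and -5 appear, so the coefficient of (z - 1)^(-7) = 0

0


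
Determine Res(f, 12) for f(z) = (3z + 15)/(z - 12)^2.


Step 1: Pole of order 2 at z = 12
Step 2: Res = lim d/dz [(z - 12)^2 * f(z)] as z -> 12
Step 3: (z - 12)^2 * f(z) = 3z + 15
Step 4: d/dz[3z + 15] = 3

3


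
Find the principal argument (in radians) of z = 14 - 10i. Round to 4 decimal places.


Step 1: z = 14 - 10i
Step 2: arg(z) = atan2(-10, 14)
Step 3: arg(z) = -0.6202

-0.6202


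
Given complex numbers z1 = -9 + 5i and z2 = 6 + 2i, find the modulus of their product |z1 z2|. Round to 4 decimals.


Step 1: |z1| = sqrt((-9)^2 + 5^2) = sqrt(106)
Step 2: |z2| = sqrt(6^2 + 2^2) = sqrt(40)
Step 3: |z1*z2| = |z1|*|z2| = sqrt(106) * sqrt(40) = sqrt(106 * 40) = sqrt(4240)
Step 4: = 65.1153

65.1153


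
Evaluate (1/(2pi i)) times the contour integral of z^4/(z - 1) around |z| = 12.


Step 1: f(z) = z^4, a = 1 is inside |z| = 12
Step 2: By Cauchy integral formula: (1/(2pi*i)) * integral = f(a)
Step 3: f(1) = 1^4 = 1

1


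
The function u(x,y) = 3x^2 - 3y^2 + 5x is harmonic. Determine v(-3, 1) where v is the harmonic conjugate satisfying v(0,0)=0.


Step 1: v_x = -u_y = 6y + 0
Step 2: v_y = u_x = 6x + 5
Step 3: v = 6xy + 5y + C
Step 4: v(0,0) = 0 => C = 0
Step 5: v(-3, 1) = -13

-13


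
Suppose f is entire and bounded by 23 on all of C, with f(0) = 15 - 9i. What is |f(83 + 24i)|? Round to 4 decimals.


Step 1: By Liouville's theorem, a bounded entire function is constant.
Step 2: f(z) = f(0) = 15 - 9i for all z.
Step 3: |f(w)| = |15 - 9i| = sqrt(225 + 81)
Step 4: = 17.4929

17.4929


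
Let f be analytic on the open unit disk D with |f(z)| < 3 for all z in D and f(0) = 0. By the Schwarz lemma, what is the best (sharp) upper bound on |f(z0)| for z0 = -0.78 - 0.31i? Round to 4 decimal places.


Step 1: g = f/3 maps D -> D with g(0) = 0, so by the Schwarz lemma |g(z)| <= |z|, i.e. |f(z)| <= 3|z|; this is sharp (f(z) = 3z).
Step 2: |z0|^2 = (-0.78)^2 + (-0.31)^2 = 0.7045
Step 3: |z0| = sqrt(0.7045) = 0.839345
Step 4: Best bound = 3 * |z0| = 3 * 0.839345 = 2.518

2.518


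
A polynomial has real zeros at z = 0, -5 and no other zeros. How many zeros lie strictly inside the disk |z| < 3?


Step 1: Check each root:
  z = 0: |0| = 0 < 3
  z = -5: |-5| = 5 >= 3
Step 2: Count = 1

1


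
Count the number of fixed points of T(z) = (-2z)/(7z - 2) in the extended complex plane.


Step 1: Fixed points satisfy T(z) = z
Step 2: 7z^2 = 0
Step 3: Discriminant = 0^2 - 4*7*0 = 0
Step 4: Number of fixed points = 1

1


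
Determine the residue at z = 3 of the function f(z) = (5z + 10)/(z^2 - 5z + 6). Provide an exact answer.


Step 1: Q(z) = z^2 - 5z + 6 = (z - 3)(z - 2)
Step 2: Q'(z) = 2z - 5
Step 3: Q'(3) = 1, P(3) = 25
Step 4: Res = P(3)/Q'(3) = 25/1 = 25

25


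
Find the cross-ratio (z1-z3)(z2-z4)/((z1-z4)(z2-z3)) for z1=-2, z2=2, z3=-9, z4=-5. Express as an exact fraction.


Step 1: (z1-z3)(z2-z4) = 7 * 7 = 49
Step 2: (z1-z4)(z2-z3) = 3 * 11 = 33
Step 3: Cross-ratio = 49/33 = 49/33

49/33


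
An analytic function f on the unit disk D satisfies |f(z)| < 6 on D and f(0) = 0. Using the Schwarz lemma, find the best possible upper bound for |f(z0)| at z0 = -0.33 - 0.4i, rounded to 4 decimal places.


Step 1: g = f/6 maps D -> D with g(0) = 0, so by the Schwarz lemma |g(z)| <= |z|, i.e. |f(z)| <= 6|z|; this is sharp (f(z) = 6z).
Step 2: |z0|^2 = (-0.33)^2 + (-0.4)^2 = 0.2689
Step 3: |z0| = sqrt(0.2689) = 0.518556
Step 4: Best bound = 6 * |z0| = 6 * 0.518556 = 3.1113

3.1113


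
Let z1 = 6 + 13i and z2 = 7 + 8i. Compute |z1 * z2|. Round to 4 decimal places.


Step 1: |z1| = sqrt(6^2 + 13^2) = sqrt(205)
Step 2: |z2| = sqrt(7^2 + 8^2) = sqrt(113)
Step 3: |z1*z2| = |z1|*|z2| = sqrt(205) * sqrt(113) = sqrt(205 * 113) = sqrt(23165)
Step 4: = 152.2005

152.2005


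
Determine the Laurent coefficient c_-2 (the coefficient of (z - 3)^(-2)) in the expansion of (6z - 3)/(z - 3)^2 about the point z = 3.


Step 1: Write the numerator in powers of (z - 3): 6z - 3 = 6(z - 3) + (6*3 - 3) = 6(z - 3) + 15
Step 2: Divide by (z - 3)^2: f(z) = 15(z - 3)^(-2) + 6(z - 3)^(-1)
Step 3: This finite sum is the Laurent series of f about z = 3.
Step 4: Coefficient of (z - 3)^(-2) = 6*3 - 3 = 15

15


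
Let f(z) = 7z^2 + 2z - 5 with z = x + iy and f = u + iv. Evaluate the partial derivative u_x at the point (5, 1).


Step 1: f(z) = 7(x+iy)^2 + 2(x+iy) - 5
Step 2: u = 7(x^2 - y^2) + 2x - 5
Step 3: u_x = 14x + 2
Step 4: At (5, 1): u_x = 70 + 2 = 72

72


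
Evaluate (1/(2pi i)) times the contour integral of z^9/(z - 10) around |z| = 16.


Step 1: f(z) = z^9, a = 10 is inside |z| = 16
Step 2: By Cauchy integral formula: (1/(2pi*i)) * integral = f(a)
Step 3: f(10) = 10^9 = 1000000000

1000000000


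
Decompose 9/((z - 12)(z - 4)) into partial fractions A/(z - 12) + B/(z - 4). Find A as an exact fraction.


Step 1: Multiply both sides by (z - 12) and set z = 12
Step 2: A = 9 / (12 - 4)
Step 3: A = 9 / 8
Step 4: A = 9/8

9/8


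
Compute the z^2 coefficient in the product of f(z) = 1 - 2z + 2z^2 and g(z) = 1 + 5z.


Step 1: z^2 term in f*g comes from: (1)*(0) + (-2z)*(5z) + (2z^2)*(1)
Step 2: = 0 - 10 + 2
Step 3: = -8

-8


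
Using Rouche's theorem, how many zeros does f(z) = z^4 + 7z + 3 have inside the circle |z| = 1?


Step 1: On |z| = 1 the three terms have sizes |z^4| = 1^4 = 1, |7z| = 7*1 = 7, |3| = 3
Step 2: The dominant term is g(z) = 7z; let h(z) = z^4 + 3 so f = g + h
Step 3: On |z| = 1: |g| = 7 and |h| <= 1 + 3 = 4
Step 4: Since 7 > 4, |h| < |g| on |z| = 1, so by Rouche f has the same number of zeros as g inside |z| < 1
Step 5: g(z) = 7z has 1 zero (at the origin, multiplicity 1) inside |z| < 1. Answer = 1

1


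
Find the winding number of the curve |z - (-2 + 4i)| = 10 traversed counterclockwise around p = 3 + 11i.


Step 1: Center c = (-2, 4), radius = 10
Step 2: |p - c|^2 = 5^2 + 7^2 = 74
Step 3: r^2 = 100
Step 4: |p-c| < r so winding number = 1

1


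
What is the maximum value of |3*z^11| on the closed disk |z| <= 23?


Step 1: On |z| = 23, |f(z)| = 3 * |z|^11 = 3 * 23^11
Step 2: By maximum modulus principle, maximum is on boundary.
Step 3: Maximum = 3 * 952809757913927 = 2858429273741781

2858429273741781


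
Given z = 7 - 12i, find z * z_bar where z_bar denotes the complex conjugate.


Step 1: conj(z) = 7 + 12i
Step 2: z * conj(z) = 7^2 + (-12)^2
Step 3: = 49 + 144 = 193

193


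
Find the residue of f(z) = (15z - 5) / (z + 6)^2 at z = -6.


Step 1: Pole of order 2 at z = -6
Step 2: Res = lim d/dz [(z + 6)^2 * f(z)] as z -> -6
Step 3: (z + 6)^2 * f(z) = 15z - 5
Step 4: d/dz[15z - 5] = 15

15


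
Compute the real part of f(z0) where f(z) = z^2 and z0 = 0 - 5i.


Step 1: z0 = 0 - 5i
Step 2: z0^2 = 0^2 - (-5)^2 + 0i
Step 3: real part = 0 - 25 = -25

-25


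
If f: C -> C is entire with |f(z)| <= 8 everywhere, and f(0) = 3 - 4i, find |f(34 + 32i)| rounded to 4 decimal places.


Step 1: By Liouville's theorem, a bounded entire function is constant.
Step 2: f(z) = f(0) = 3 - 4i for all z.
Step 3: |f(w)| = |3 - 4i| = sqrt(9 + 16)
Step 4: = 5.0

5.0


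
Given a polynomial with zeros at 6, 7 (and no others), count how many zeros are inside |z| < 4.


Step 1: Check each root:
  z = 6: |6| = 6 >= 4
  z = 7: |7| = 7 >= 4
Step 2: Count = 0

0


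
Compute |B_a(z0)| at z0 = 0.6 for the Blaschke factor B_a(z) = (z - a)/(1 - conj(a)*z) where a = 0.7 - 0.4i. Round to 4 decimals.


Step 1: Numerator z0 - a = 0.6 - (0.7 - 0.4i) = -0.1 + 0.4i
Step 2: Denominator 1 - conj(a)*z0 = 1 - (0.7 + 0.4i)*0.6 = 0.58 - 0.24i
Step 3: |z0 - a|^2 = (-0.1)^2 + 0.4^2 = 0.17; |1 - conj(a)*z0|^2 = 0.58^2 + (-0.24)^2 = 0.394
Step 4: |B_a(0.6)| = sqrt(0.17 / 0.394) = sqrt(0.431472)
Step 5: = 0.6569

0.6569


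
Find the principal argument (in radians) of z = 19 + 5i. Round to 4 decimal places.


Step 1: z = 19 + 5i
Step 2: arg(z) = atan2(5, 19)
Step 3: arg(z) = 0.2573

0.2573


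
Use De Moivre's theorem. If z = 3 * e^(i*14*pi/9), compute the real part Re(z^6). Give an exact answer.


Step 1: By De Moivre's theorem, z^6 = 3^6 * e^(i*6*14*pi/9) = 729 * (cos(28*pi/3) + i*sin(28*pi/3))
Step 2: |z|^6 = 3^6 = 729
Step 3: Reduce the angle mod 2*pi: 28*pi/3 - 8*pi = 4*pi/3
Step 4: cos(4*pi/3) = -1/2
Step 5: Re(z^6) = 729 * (-1/2) = -729/2

-729/2


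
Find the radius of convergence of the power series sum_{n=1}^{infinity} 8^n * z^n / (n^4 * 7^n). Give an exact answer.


Step 1: General term a_n = 8^n / (n^4 * 7^n)
Step 2: By the root test, |a_n|^(1/n) = 8 / (n^(4/n) * 7) -> 8/7 as n -> infinity (since n^(4/n) -> 1)
Step 3: R = 1/lim|a_n|^(1/n) = 7/8

7/8


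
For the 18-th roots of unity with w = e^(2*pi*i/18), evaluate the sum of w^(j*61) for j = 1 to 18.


Step 1: The sum sum_{j=1}^{n} w^(k*j) equals n if n | k, else 0.
Step 2: Here n = 18, k = 61
Step 3: Does n divide k? 18 | 61 -> False
Step 4: Sum = 0

0


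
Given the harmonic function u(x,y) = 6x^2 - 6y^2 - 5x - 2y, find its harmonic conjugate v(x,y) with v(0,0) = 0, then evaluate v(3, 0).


Step 1: v_x = -u_y = 12y + 2
Step 2: v_y = u_x = 12x - 5
Step 3: v = 12xy + 2x - 5y + C
Step 4: v(0,0) = 0 => C = 0
Step 5: v(3, 0) = 6

6


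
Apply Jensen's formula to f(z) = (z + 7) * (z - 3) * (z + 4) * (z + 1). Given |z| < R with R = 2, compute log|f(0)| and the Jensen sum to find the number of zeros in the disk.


Jensen's formula: (1/2pi)*integral log|f(Re^it)|dt = log|f(0)| + sum_{|a_k|<R} log(R/|a_k|)
Step 1: f(0) = 7 * (-3) * 4 * 1 = -84
Step 2: log|f(0)| = log|-7| + log|3| + log|-4| + log|-1| = 4.4308
Step 3: Zeros inside |z| < 2: -1
Step 4: Jensen sum = log(2/1) = 0.6931
Step 5: n(R) = number of terms in the Jensen sum = count of zeros inside |z| < 2 = 1

1


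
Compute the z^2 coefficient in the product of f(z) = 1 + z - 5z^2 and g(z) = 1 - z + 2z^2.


Step 1: z^2 term in f*g comes from: (1)*(2z^2) + (z)*(-z) + (-5z^2)*(1)
Step 2: = 2 - 1 - 5
Step 3: = -4

-4


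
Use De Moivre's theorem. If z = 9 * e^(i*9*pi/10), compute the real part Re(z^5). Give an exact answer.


Step 1: By De Moivre's theorem, z^5 = 9^5 * e^(i*5*9*pi/10) = 59049 * (cos(9*pi/2) + i*sin(9*pi/2))
Step 2: |z|^5 = 9^5 = 59049
Step 3: Reduce the angle mod 2*pi: 9*pi/2 - 4*pi = pi/2
Step 4: cos(pi/2) = 0
Step 5: Re(z^5) = 59049 * 0 = 0

0


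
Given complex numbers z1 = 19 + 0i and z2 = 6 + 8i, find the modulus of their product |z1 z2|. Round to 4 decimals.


Step 1: |z1| = sqrt(19^2 + 0^2) = sqrt(361)
Step 2: |z2| = sqrt(6^2 + 8^2) = sqrt(100)
Step 3: |z1*z2| = |z1|*|z2| = sqrt(361) * sqrt(100) = sqrt(361 * 100) = sqrt(36100)
Step 4: = 190.0

190.0


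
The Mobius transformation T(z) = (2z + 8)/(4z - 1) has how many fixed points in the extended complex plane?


Step 1: Fixed points satisfy T(z) = z
Step 2: 4z^2 - 3z - 8 = 0
Step 3: Discriminant = (-3)^2 - 4*4*(-8) = 137
Step 4: Number of fixed points = 2

2


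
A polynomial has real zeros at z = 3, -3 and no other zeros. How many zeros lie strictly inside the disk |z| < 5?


Step 1: Check each root:
  z = 3: |3| = 3 < 5
  z = -3: |-3| = 3 < 5
Step 2: Count = 2

2


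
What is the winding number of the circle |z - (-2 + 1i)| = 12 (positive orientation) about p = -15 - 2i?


Step 1: Center c = (-2, 1), radius = 12
Step 2: |p - c|^2 = (-13)^2 + (-3)^2 = 178
Step 3: r^2 = 144
Step 4: |p-c| > r so winding number = 0

0


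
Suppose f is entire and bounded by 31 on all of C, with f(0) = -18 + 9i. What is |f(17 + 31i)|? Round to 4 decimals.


Step 1: By Liouville's theorem, a bounded entire function is constant.
Step 2: f(z) = f(0) = -18 + 9i for all z.
Step 3: |f(w)| = |-18 + 9i| = sqrt(324 + 81)
Step 4: = 20.1246

20.1246


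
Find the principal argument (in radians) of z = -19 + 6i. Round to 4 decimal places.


Step 1: z = -19 + 6i
Step 2: arg(z) = atan2(6, -19)
Step 3: arg(z) = 2.8357

2.8357


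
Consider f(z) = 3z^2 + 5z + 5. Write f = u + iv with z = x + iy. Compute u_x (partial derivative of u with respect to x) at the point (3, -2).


Step 1: f(z) = 3(x+iy)^2 + 5(x+iy) + 5
Step 2: u = 3(x^2 - y^2) + 5x + 5
Step 3: u_x = 6x + 5
Step 4: At (3, -2): u_x = 18 + 5 = 23

23


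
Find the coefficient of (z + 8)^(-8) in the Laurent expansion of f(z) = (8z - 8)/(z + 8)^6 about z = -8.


Step 1: Write the numerator in powers of (z + 8): 8z - 8 = 8(z + 8) + (8*(-8) - 8) = 8(z + 8) - 72
Step 2: Divide by (z + 8)^6: f(z) = -72(z + 8)^(-6) + 8(z + 8)^(-5)
Step 3: This finite sum is the Laurent series of f about z = -8.
Step 4: Only the powers -6 and -5 appear, so the coefficient of (z + 8)^(-8) = 0

0


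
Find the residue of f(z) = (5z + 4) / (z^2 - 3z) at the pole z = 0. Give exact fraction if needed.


Step 1: Q(z) = z^2 - 3z = (z)(z - 3)
Step 2: Q'(z) = 2z - 3
Step 3: Q'(0) = -3, P(0) = 4
Step 4: Res = P(0)/Q'(0) = 4/(-3) = -4/3

-4/3


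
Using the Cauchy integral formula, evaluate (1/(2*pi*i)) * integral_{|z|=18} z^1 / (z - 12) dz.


Step 1: f(z) = z^1, a = 12 is inside |z| = 18
Step 2: By Cauchy integral formula: (1/(2pi*i)) * integral = f(a)
Step 3: f(12) = 12^1 = 12

12


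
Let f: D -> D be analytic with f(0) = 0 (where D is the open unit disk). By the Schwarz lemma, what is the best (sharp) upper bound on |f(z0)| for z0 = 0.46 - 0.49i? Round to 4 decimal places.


Step 1: Schwarz lemma: if f: D -> D is analytic with f(0) = 0, then |f(z)| <= |z| for all z in D, and this is sharp (f(z) = z).
Step 2: |z0|^2 = 0.46^2 + (-0.49)^2 = 0.4517
Step 3: |z0| = sqrt(0.4517) = 0.672086
Step 4: Best bound = |z0| = 0.6721

0.6721


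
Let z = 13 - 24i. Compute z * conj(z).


Step 1: conj(z) = 13 + 24i
Step 2: z * conj(z) = 13^2 + (-24)^2
Step 3: = 169 + 576 = 745

745


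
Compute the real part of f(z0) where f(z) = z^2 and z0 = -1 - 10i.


Step 1: z0 = -1 - 10i
Step 2: z0^2 = (-1)^2 - (-10)^2 + 20i
Step 3: real part = 1 - 100 = -99

-99


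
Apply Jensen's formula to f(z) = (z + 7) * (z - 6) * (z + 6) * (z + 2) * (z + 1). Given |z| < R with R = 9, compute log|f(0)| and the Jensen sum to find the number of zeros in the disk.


Jensen's formula: (1/2pi)*integral log|f(Re^it)|dt = log|f(0)| + sum_{|a_k|<R} log(R/|a_k|)
Step 1: f(0) = 7 * (-6) * 6 * 2 * 1 = -504
Step 2: log|f(0)| = log|-7| + log|6| + log|-6| + log|-2| + log|-1| = 6.2226
Step 3: Zeros inside |z| < 9: -7, 6, -6, -2, -1
Step 4: Jensen sum = log(9/7) + log(9/6) + log(9/6) + log(9/2) + log(9/1) = 4.7635
Step 5: n(R) = number of terms in the Jensen sum = count of zeros inside |z| < 9 = 5

5
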